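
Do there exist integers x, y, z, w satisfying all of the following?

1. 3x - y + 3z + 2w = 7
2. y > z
Yes

Take x = 0, y = 0, z = -1, w = 5. Substituting into each constraint:
  (1) 3(0) + 0 + 3(-1) + 2(5) = 7 ✓
  (2) 0 > -1 ✓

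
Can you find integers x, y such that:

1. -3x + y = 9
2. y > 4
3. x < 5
Yes

Take x = 0, y = 9. Substituting into each constraint:
  (1) -3(0) + 9 = 9 ✓
  (2) 9 > 4 ✓
  (3) 0 < 5 ✓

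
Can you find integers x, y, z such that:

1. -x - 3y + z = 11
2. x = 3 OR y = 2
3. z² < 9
Yes

Take x = -17, y = 2, z = 0. Substituting into each constraint:
  (1) 17 - 3(2) + 0 = 11 ✓
  (2) y = 2, target 2 ✓ (second branch holds)
  (3) z² = (0)² = 0, and 0 < 9 ✓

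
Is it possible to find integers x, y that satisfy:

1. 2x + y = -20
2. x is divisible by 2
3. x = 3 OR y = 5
No

The full constraint system is jointly infeasible over the integers. Each constraint and what it forces:

  - 2x + y = -20: is a linear equation tying the variables together
  - x is divisible by 2: restricts x to multiples of 2
  - x = 3 OR y = 5: forces a choice: either x = 3 or y = 5

Split on the disjunction (x = 3 OR y = 5):
  • If x = 3: this contradicts the divisibility constraint — 3 is not a multiple of 2.
  • If y = 5: with y = 5, writing x = 2x', every remaining term of the linear equation is divisible by 4, so the left side is ≡ 0 (mod 4); but the right side -25 ≡ 3 (mod 4). No integers can satisfy it.
Both branches are infeasible, so the system has no integer solution.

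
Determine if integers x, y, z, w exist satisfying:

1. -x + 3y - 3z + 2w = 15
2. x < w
Yes

Take x = 1, y = 4, z = 0, w = 2. Substituting into each constraint:
  (1) (-1) + 3(4) - 3(0) + 2(2) = 15 ✓
  (2) 1 < 2 ✓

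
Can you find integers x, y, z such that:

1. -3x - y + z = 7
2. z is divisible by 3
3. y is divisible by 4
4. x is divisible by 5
Yes

Take x = 0, y = -4, z = 3. Substituting into each constraint:
  (1) -3(0) + 4 + 3 = 7 ✓
  (2) 3 = 3 × 1, remainder 0 ✓
  (3) -4 = 4 × -1, remainder 0 ✓
  (4) 0 = 5 × 0, remainder 0 ✓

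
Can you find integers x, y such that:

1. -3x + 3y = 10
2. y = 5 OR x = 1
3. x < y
No

Even the single constraint (-3x + 3y = 10) is infeasible over the integers.

  - -3x + 3y = 10: every term on the left is divisible by 3, so the LHS ≡ 0 (mod 3), but the RHS 10 is not — no integer solution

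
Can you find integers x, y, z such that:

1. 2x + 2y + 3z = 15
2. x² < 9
Yes

Take x = 0, y = 0, z = 5. Substituting into each constraint:
  (1) 2(0) + 2(0) + 3(5) = 15 ✓
  (2) x² = (0)² = 0, and 0 < 9 ✓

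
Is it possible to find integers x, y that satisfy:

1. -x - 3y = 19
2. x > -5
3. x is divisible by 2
Yes

Take x = 2, y = -7. Substituting into each constraint:
  (1) (-2) - 3(-7) = 19 ✓
  (2) 2 > -5 ✓
  (3) 2 = 2 × 1, remainder 0 ✓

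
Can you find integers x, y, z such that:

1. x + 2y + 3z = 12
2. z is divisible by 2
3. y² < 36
Yes

Take x = 8, y = 2, z = 0. Substituting into each constraint:
  (1) 8 + 2(2) + 3(0) = 12 ✓
  (2) 0 = 2 × 0, remainder 0 ✓
  (3) y² = (2)² = 4, and 4 < 36 ✓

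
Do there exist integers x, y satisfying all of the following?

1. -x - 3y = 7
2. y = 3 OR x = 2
Yes

Take x = 2, y = -3. Substituting into each constraint:
  (1) (-2) - 3(-3) = 7 ✓
  (2) x = 2, target 2 ✓ (second branch holds)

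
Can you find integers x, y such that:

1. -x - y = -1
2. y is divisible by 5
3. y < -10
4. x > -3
Yes

Take x = 16, y = -15. Substituting into each constraint:
  (1) (-16) + 15 = -1 ✓
  (2) -15 = 5 × -3, remainder 0 ✓
  (3) -15 < -10 ✓
  (4) 16 > -3 ✓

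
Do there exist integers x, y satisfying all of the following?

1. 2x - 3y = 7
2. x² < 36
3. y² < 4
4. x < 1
No

A contradictory subset is {2x - 3y = 7, y² < 4, x < 1}. No integer assignment can satisfy these jointly:

  - 2x - 3y = 7: is a linear equation tying the variables together
  - y² < 4: restricts y to |y| ≤ 1
  - x < 1: bounds one variable relative to a constant

Range argument: with x ∈ [−∞, 0], y ∈ [-1, 1], the left side of the equation is at most 3, but the right side is 7 > 3. No integer solution exists.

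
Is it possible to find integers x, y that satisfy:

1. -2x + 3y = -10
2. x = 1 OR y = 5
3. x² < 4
No

A contradictory subset is {-2x + 3y = -10, x = 1 OR y = 5}. No integer assignment can satisfy these jointly:

  - -2x + 3y = -10: is a linear equation tying the variables together
  - x = 1 OR y = 5: forces a choice: either x = 1 or y = 5

Split on the disjunction (x = 1 OR y = 5):
  • If x = 1: with x = 1, every remaining term of the linear equation is divisible by 3, so the left side is ≡ 0 (mod 3); but the right side -8 ≡ 1 (mod 3). No integers can satisfy it.
  • If y = 5: with y = 5, every remaining term of the linear equation is divisible by 2, so the left side is ≡ 0 (mod 2); but the right side -25 ≡ 1 (mod 2). No integers can satisfy it.
Both branches are infeasible, so the system has no integer solution.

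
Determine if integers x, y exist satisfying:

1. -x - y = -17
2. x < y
Yes

Take x = 8, y = 9. Substituting into each constraint:
  (1) (-8) + (-9) = -17 ✓
  (2) 8 < 9 ✓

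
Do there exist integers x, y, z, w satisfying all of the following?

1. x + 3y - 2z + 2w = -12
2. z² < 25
Yes

Take x = 0, y = 0, z = 0, w = -6. Substituting into each constraint:
  (1) 0 + 3(0) - 2(0) + 2(-6) = -12 ✓
  (2) z² = (0)² = 0, and 0 < 25 ✓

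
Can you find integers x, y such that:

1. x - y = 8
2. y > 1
Yes

Take x = 10, y = 2. Substituting into each constraint:
  (1) 10 + (-2) = 8 ✓
  (2) 2 > 1 ✓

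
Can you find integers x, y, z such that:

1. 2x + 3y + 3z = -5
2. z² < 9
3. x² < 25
Yes

Take x = -4, y = 1, z = 0. Substituting into each constraint:
  (1) 2(-4) + 3(1) + 3(0) = -5 ✓
  (2) z² = (0)² = 0, and 0 < 9 ✓
  (3) x² = (-4)² = 16, and 16 < 25 ✓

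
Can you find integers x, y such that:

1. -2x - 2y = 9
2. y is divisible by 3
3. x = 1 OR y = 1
No

Even the single constraint (-2x - 2y = 9) is infeasible over the integers.

  - -2x - 2y = 9: every term on the left is divisible by 2, so the LHS ≡ 0 (mod 2), but the RHS 9 is not — no integer solution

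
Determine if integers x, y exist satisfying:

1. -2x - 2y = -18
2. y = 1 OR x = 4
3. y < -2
No

The full constraint system is jointly infeasible over the integers. Each constraint and what it forces:

  - -2x - 2y = -18: is a linear equation tying the variables together
  - y = 1 OR x = 4: forces a choice: either y = 1 or x = 4
  - y < -2: bounds one variable relative to a constant

Split on the disjunction (y = 1 OR x = 4):
  • If y = 1: this contradicts the bound y ≤ -3.
  • If x = 4: the equation forces y = 5, which contradicts the bound y ≤ -3.
Both branches are infeasible, so the system has no integer solution.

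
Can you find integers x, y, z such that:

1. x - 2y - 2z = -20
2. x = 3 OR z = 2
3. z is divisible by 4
No

The full constraint system is jointly infeasible over the integers. Each constraint and what it forces:

  - x - 2y - 2z = -20: is a linear equation tying the variables together
  - x = 3 OR z = 2: forces a choice: either x = 3 or z = 2
  - z is divisible by 4: restricts z to multiples of 4

Split on the disjunction (x = 3 OR z = 2):
  • If x = 3: with x = 3, writing z = 4z', every remaining term of the linear equation is divisible by 2, so the left side is ≡ 0 (mod 2); but the right side -23 ≡ 1 (mod 2). No integers can satisfy it.
  • If z = 2: this contradicts the divisibility constraint — 2 is not a multiple of 4.
Both branches are infeasible, so the system has no integer solution.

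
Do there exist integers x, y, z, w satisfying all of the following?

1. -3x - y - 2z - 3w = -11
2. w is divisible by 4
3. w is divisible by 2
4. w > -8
Yes

Take x = 0, y = 11, z = 0, w = 0. Substituting into each constraint:
  (1) -3(0) + (-11) - 2(0) - 3(0) = -11 ✓
  (2) 0 = 4 × 0, remainder 0 ✓
  (3) 0 = 2 × 0, remainder 0 ✓
  (4) 0 > -8 ✓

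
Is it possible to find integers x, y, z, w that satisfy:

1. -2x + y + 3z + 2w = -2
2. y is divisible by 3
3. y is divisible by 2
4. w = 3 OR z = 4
Yes

Take x = 4, y = 0, z = 0, w = 3. Substituting into each constraint:
  (1) -2(4) + 0 + 3(0) + 2(3) = -2 ✓
  (2) 0 = 3 × 0, remainder 0 ✓
  (3) 0 = 2 × 0, remainder 0 ✓
  (4) w = 3, target 3 ✓ (first branch holds)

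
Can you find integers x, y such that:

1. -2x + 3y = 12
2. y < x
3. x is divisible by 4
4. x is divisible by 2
Yes

Take x = 24, y = 20. Substituting into each constraint:
  (1) -2(24) + 3(20) = 12 ✓
  (2) 20 < 24 ✓
  (3) 24 = 4 × 6, remainder 0 ✓
  (4) 24 = 2 × 12, remainder 0 ✓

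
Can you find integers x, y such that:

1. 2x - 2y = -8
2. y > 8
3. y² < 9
No

A contradictory subset is {y > 8, y² < 9}. No integer assignment can satisfy these jointly:

  - y > 8: bounds one variable relative to a constant
  - y² < 9: restricts y to |y| ≤ 2

Direct contradiction: the bounds on y require y ≥ 9 and y ≤ 2 simultaneously, which is empty.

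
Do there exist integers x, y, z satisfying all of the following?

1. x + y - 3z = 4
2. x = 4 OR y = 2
Yes

Take x = 4, y = 0, z = 0. Substituting into each constraint:
  (1) 4 + 0 - 3(0) = 4 ✓
  (2) x = 4, target 4 ✓ (first branch holds)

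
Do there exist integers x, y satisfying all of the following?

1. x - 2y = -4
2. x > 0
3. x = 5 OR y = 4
Yes

Take x = 4, y = 4. Substituting into each constraint:
  (1) 4 - 2(4) = -4 ✓
  (2) 4 > 0 ✓
  (3) y = 4, target 4 ✓ (second branch holds)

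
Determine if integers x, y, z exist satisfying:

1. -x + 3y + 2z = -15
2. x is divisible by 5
Yes

Take x = 0, y = -5, z = 0. Substituting into each constraint:
  (1) 0 + 3(-5) + 2(0) = -15 ✓
  (2) 0 = 5 × 0, remainder 0 ✓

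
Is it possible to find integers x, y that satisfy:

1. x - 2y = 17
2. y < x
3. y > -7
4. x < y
No

A contradictory subset is {y < x, x < y}. No integer assignment can satisfy these jointly:

  - y < x: bounds one variable relative to another variable
  - x < y: bounds one variable relative to another variable

Direct contradiction: x > y and y > x cannot both hold.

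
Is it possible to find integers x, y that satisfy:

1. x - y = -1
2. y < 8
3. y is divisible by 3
Yes

Take x = -1, y = 0. Substituting into each constraint:
  (1) (-1) + 0 = -1 ✓
  (2) 0 < 8 ✓
  (3) 0 = 3 × 0, remainder 0 ✓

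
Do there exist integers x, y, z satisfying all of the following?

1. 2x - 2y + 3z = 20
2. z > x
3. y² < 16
Yes

Take x = 1, y = 0, z = 6. Substituting into each constraint:
  (1) 2(1) - 2(0) + 3(6) = 20 ✓
  (2) 6 > 1 ✓
  (3) y² = (0)² = 0, and 0 < 16 ✓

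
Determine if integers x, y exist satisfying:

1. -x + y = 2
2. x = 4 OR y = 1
Yes

Take x = -1, y = 1. Substituting into each constraint:
  (1) 1 + 1 = 2 ✓
  (2) y = 1, target 1 ✓ (second branch holds)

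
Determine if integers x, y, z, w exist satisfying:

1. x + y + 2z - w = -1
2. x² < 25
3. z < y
Yes

Take x = 0, y = 0, z = -1, w = -1. Substituting into each constraint:
  (1) 0 + 0 + 2(-1) + 1 = -1 ✓
  (2) x² = (0)² = 0, and 0 < 25 ✓
  (3) -1 < 0 ✓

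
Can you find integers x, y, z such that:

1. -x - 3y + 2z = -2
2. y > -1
Yes

Take x = 2, y = 0, z = 0. Substituting into each constraint:
  (1) (-2) - 3(0) + 2(0) = -2 ✓
  (2) 0 > -1 ✓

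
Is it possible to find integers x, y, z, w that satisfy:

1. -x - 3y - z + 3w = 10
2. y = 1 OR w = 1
Yes

Take x = 0, y = 1, z = -13, w = 0. Substituting into each constraint:
  (1) 0 - 3(1) + 13 + 3(0) = 10 ✓
  (2) y = 1, target 1 ✓ (first branch holds)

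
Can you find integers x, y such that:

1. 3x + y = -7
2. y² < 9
Yes

Take x = -3, y = 2. Substituting into each constraint:
  (1) 3(-3) + 2 = -7 ✓
  (2) y² = (2)² = 4, and 4 < 9 ✓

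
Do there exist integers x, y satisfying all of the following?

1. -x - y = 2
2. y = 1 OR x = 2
Yes

Take x = -3, y = 1. Substituting into each constraint:
  (1) 3 + (-1) = 2 ✓
  (2) y = 1, target 1 ✓ (first branch holds)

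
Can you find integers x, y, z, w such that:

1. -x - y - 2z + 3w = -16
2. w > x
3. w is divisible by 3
Yes

Take x = -1, y = 1, z = 8, w = 0. Substituting into each constraint:
  (1) 1 + (-1) - 2(8) + 3(0) = -16 ✓
  (2) 0 > -1 ✓
  (3) 0 = 3 × 0, remainder 0 ✓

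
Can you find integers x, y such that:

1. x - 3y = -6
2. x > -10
Yes

Take x = 0, y = 2. Substituting into each constraint:
  (1) 0 - 3(2) = -6 ✓
  (2) 0 > -10 ✓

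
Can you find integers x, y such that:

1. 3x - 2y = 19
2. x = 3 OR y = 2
Yes

Take x = 3, y = -5. Substituting into each constraint:
  (1) 3(3) - 2(-5) = 19 ✓
  (2) x = 3, target 3 ✓ (first branch holds)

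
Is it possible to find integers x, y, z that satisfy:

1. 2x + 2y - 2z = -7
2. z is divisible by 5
No

Even the single constraint (2x + 2y - 2z = -7) is infeasible over the integers.

  - 2x + 2y - 2z = -7: every term on the left is divisible by 2, so the LHS ≡ 0 (mod 2), but the RHS -7 is not — no integer solution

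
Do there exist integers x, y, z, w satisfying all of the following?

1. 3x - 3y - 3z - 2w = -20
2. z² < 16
Yes

Take x = 0, y = 6, z = 0, w = 1. Substituting into each constraint:
  (1) 3(0) - 3(6) - 3(0) - 2(1) = -20 ✓
  (2) z² = (0)² = 0, and 0 < 16 ✓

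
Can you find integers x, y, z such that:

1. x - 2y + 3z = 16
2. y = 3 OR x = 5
Yes

Take x = 22, y = 3, z = 0. Substituting into each constraint:
  (1) 22 - 2(3) + 3(0) = 16 ✓
  (2) y = 3, target 3 ✓ (first branch holds)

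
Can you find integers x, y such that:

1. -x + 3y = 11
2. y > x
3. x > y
No

A contradictory subset is {y > x, x > y}. No integer assignment can satisfy these jointly:

  - y > x: bounds one variable relative to another variable
  - x > y: bounds one variable relative to another variable

Direct contradiction: y > x and x > y cannot both hold.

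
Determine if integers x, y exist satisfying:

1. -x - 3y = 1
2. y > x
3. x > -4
Yes

Take x = -1, y = 0. Substituting into each constraint:
  (1) 1 - 3(0) = 1 ✓
  (2) 0 > -1 ✓
  (3) -1 > -4 ✓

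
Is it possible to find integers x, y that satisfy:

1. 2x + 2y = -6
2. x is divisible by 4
Yes

Take x = 0, y = -3. Substituting into each constraint:
  (1) 2(0) + 2(-3) = -6 ✓
  (2) 0 = 4 × 0, remainder 0 ✓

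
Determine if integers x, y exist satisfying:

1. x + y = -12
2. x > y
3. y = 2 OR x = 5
Yes

Take x = 5, y = -17. Substituting into each constraint:
  (1) 5 + (-17) = -12 ✓
  (2) 5 > -17 ✓
  (3) x = 5, target 5 ✓ (second branch holds)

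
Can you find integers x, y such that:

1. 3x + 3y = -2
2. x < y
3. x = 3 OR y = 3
No

Even the single constraint (3x + 3y = -2) is infeasible over the integers.

  - 3x + 3y = -2: every term on the left is divisible by 3, so the LHS ≡ 0 (mod 3), but the RHS -2 is not — no integer solution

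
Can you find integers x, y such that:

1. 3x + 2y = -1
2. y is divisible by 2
Yes

Take x = 1, y = -2. Substituting into each constraint:
  (1) 3(1) + 2(-2) = -1 ✓
  (2) -2 = 2 × -1, remainder 0 ✓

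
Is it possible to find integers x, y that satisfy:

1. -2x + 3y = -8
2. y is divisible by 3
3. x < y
Yes

Take x = -14, y = -12. Substituting into each constraint:
  (1) -2(-14) + 3(-12) = -8 ✓
  (2) -12 = 3 × -4, remainder 0 ✓
  (3) -14 < -12 ✓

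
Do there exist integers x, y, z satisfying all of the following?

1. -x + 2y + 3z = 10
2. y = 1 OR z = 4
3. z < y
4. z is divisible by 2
Yes

Take x = -8, y = 1, z = 0. Substituting into each constraint:
  (1) 8 + 2(1) + 3(0) = 10 ✓
  (2) y = 1, target 1 ✓ (first branch holds)
  (3) 0 < 1 ✓
  (4) 0 = 2 × 0, remainder 0 ✓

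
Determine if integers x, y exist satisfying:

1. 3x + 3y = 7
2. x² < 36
No

Even the single constraint (3x + 3y = 7) is infeasible over the integers.

  - 3x + 3y = 7: every term on the left is divisible by 3, so the LHS ≡ 0 (mod 3), but the RHS 7 is not — no integer solution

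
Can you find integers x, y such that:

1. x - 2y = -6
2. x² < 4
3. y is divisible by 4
No

The full constraint system is jointly infeasible over the integers. Each constraint and what it forces:

  - x - 2y = -6: is a linear equation tying the variables together
  - x² < 4: restricts x to |x| ≤ 1
  - y is divisible by 4: restricts y to multiples of 4

The bounds confine x to {-1, 0, 1}. For each value, substitute into the equation:
  • x = -1: the equation gives -2y = -5, so y would not be an integer.
  • x = 0: the equation forces y = 3, but 4 does not divide 3.
  • x = 1: the equation gives -2y = -7, so y would not be an integer.
Every case fails, so no integer solution exists.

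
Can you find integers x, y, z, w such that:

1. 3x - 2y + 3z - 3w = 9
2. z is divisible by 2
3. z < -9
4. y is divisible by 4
Yes

Take x = 13, y = 0, z = -10, w = 0. Substituting into each constraint:
  (1) 3(13) - 2(0) + 3(-10) - 3(0) = 9 ✓
  (2) -10 = 2 × -5, remainder 0 ✓
  (3) -10 < -9 ✓
  (4) 0 = 4 × 0, remainder 0 ✓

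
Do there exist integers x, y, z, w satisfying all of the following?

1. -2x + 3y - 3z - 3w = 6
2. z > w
Yes

Take x = 0, y = 1, z = 0, w = -1. Substituting into each constraint:
  (1) -2(0) + 3(1) - 3(0) - 3(-1) = 6 ✓
  (2) 0 > -1 ✓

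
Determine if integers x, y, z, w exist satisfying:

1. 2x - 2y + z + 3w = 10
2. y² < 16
Yes

Take x = 5, y = 0, z = 0, w = 0. Substituting into each constraint:
  (1) 2(5) - 2(0) + 0 + 3(0) = 10 ✓
  (2) y² = (0)² = 0, and 0 < 16 ✓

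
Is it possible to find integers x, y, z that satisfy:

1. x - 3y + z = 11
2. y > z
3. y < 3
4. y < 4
Yes

Take x = 14, y = 1, z = 0. Substituting into each constraint:
  (1) 14 - 3(1) + 0 = 11 ✓
  (2) 1 > 0 ✓
  (3) 1 < 3 ✓
  (4) 1 < 4 ✓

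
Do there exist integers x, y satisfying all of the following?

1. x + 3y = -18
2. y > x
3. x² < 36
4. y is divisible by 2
No

A contradictory subset is {x + 3y = -18, y > x, x² < 36}. No integer assignment can satisfy these jointly:

  - x + 3y = -18: is a linear equation tying the variables together
  - y > x: bounds one variable relative to another variable
  - x² < 36: restricts x to |x| ≤ 5

Propagating the comparison: y > x and x ≥ -5 give y ≥ -4. Range argument: with x ∈ [-5, 5], y ∈ [-4, ∞], the left side of the equation is at least -17, but the right side is -18 < -17. No integer solution exists.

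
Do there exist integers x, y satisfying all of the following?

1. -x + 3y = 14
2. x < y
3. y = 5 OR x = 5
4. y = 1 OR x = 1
Yes

Take x = 1, y = 5. Substituting into each constraint:
  (1) (-1) + 3(5) = 14 ✓
  (2) 1 < 5 ✓
  (3) y = 5, target 5 ✓ (first branch holds)
  (4) x = 1, target 1 ✓ (second branch holds)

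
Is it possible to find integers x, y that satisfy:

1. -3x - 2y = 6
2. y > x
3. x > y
No

A contradictory subset is {y > x, x > y}. No integer assignment can satisfy these jointly:

  - y > x: bounds one variable relative to another variable
  - x > y: bounds one variable relative to another variable

Direct contradiction: y > x and x > y cannot both hold.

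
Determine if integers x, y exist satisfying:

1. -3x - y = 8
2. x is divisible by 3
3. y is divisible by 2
Yes

Take x = 0, y = -8. Substituting into each constraint:
  (1) -3(0) + 8 = 8 ✓
  (2) 0 = 3 × 0, remainder 0 ✓
  (3) -8 = 2 × -4, remainder 0 ✓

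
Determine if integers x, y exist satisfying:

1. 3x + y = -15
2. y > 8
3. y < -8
No

A contradictory subset is {y > 8, y < -8}. No integer assignment can satisfy these jointly:

  - y > 8: bounds one variable relative to a constant
  - y < -8: bounds one variable relative to a constant

Direct contradiction: the bounds on y require y ≥ 9 and y ≤ -9 simultaneously, which is empty.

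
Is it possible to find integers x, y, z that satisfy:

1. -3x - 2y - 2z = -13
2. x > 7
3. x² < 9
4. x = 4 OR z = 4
No

A contradictory subset is {x > 7, x² < 9}. No integer assignment can satisfy these jointly:

  - x > 7: bounds one variable relative to a constant
  - x² < 9: restricts x to |x| ≤ 2

Direct contradiction: the bounds on x require x ≥ 8 and x ≤ 2 simultaneously, which is empty.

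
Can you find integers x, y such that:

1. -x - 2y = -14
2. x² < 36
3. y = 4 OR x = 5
No

The full constraint system is jointly infeasible over the integers. Each constraint and what it forces:

  - -x - 2y = -14: is a linear equation tying the variables together
  - x² < 36: restricts x to |x| ≤ 5
  - y = 4 OR x = 5: forces a choice: either y = 4 or x = 5

Split on the disjunction (y = 4 OR x = 5):
  • If y = 4: the equation forces x = 6, but x² < 36 requires |x| ≤ 5.
  • If x = 5: with x = 5, every remaining term of the linear equation is divisible by 2, so the left side is ≡ 0 (mod 2); but the right side -9 ≡ 1 (mod 2). No integers can satisfy it.
Both branches are infeasible, so the system has no integer solution.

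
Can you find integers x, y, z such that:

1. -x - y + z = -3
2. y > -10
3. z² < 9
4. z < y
Yes

Take x = 2, y = 0, z = -1. Substituting into each constraint:
  (1) (-2) + 0 + (-1) = -3 ✓
  (2) 0 > -10 ✓
  (3) z² = (-1)² = 1, and 1 < 9 ✓
  (4) -1 < 0 ✓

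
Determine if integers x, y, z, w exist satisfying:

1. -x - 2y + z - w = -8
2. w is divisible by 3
Yes

Take x = 8, y = 0, z = 0, w = 0. Substituting into each constraint:
  (1) (-8) - 2(0) + 0 + 0 = -8 ✓
  (2) 0 = 3 × 0, remainder 0 ✓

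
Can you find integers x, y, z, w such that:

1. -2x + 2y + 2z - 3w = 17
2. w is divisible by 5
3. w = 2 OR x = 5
Yes

Take x = 5, y = 21, z = 0, w = 5. Substituting into each constraint:
  (1) -2(5) + 2(21) + 2(0) - 3(5) = 17 ✓
  (2) 5 = 5 × 1, remainder 0 ✓
  (3) x = 5, target 5 ✓ (second branch holds)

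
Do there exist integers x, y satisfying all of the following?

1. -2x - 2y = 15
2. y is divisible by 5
No

Even the single constraint (-2x - 2y = 15) is infeasible over the integers.

  - -2x - 2y = 15: every term on the left is divisible by 2, so the LHS ≡ 0 (mod 2), but the RHS 15 is not — no integer solution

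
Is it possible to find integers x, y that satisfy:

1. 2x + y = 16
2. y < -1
Yes

Take x = 9, y = -2. Substituting into each constraint:
  (1) 2(9) + (-2) = 16 ✓
  (2) -2 < -1 ✓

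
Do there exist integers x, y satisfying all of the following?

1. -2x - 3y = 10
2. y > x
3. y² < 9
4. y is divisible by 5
Yes

Take x = -5, y = 0. Substituting into each constraint:
  (1) -2(-5) - 3(0) = 10 ✓
  (2) 0 > -5 ✓
  (3) y² = (0)² = 0, and 0 < 9 ✓
  (4) 0 = 5 × 0, remainder 0 ✓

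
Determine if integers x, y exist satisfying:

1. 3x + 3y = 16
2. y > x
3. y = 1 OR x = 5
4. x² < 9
No

Even the single constraint (3x + 3y = 16) is infeasible over the integers.

  - 3x + 3y = 16: every term on the left is divisible by 3, so the LHS ≡ 0 (mod 3), but the RHS 16 is not — no integer solution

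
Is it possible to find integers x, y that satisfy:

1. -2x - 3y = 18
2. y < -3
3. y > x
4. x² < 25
No

A contradictory subset is {-2x - 3y = 18, y < -3, y > x}. No integer assignment can satisfy these jointly:

  - -2x - 3y = 18: is a linear equation tying the variables together
  - y < -3: bounds one variable relative to a constant
  - y > x: bounds one variable relative to another variable

Propagating the comparison: x < y and y ≤ -4 give x ≤ -5. Range argument: with x ∈ [−∞, -5], y ∈ [−∞, -4], the left side of the equation is at least 22, but the right side is 18 < 22. No integer solution exists.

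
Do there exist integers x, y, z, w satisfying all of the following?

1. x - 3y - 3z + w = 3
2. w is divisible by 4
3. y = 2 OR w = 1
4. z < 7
Yes

Take x = 2, y = 2, z = -1, w = 4. Substituting into each constraint:
  (1) 2 - 3(2) - 3(-1) + 4 = 3 ✓
  (2) 4 = 4 × 1, remainder 0 ✓
  (3) y = 2, target 2 ✓ (first branch holds)
  (4) -1 < 7 ✓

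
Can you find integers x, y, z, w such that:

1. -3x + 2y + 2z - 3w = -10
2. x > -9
Yes

Take x = 0, y = -5, z = 0, w = 0. Substituting into each constraint:
  (1) -3(0) + 2(-5) + 2(0) - 3(0) = -10 ✓
  (2) 0 > -9 ✓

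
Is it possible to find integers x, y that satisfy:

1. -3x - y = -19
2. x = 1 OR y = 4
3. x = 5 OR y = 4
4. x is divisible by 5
Yes

Take x = 5, y = 4. Substituting into each constraint:
  (1) -3(5) + (-4) = -19 ✓
  (2) y = 4, target 4 ✓ (second branch holds)
  (3) x = 5, target 5 ✓ (first branch holds)
  (4) 5 = 5 × 1, remainder 0 ✓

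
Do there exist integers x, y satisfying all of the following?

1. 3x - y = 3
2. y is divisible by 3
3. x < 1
Yes

Take x = 0, y = -3. Substituting into each constraint:
  (1) 3(0) + 3 = 3 ✓
  (2) -3 = 3 × -1, remainder 0 ✓
  (3) 0 < 1 ✓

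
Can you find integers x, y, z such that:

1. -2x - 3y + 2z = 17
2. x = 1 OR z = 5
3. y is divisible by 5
Yes

Take x = -11, y = 5, z = 5. Substituting into each constraint:
  (1) -2(-11) - 3(5) + 2(5) = 17 ✓
  (2) z = 5, target 5 ✓ (second branch holds)
  (3) 5 = 5 × 1, remainder 0 ✓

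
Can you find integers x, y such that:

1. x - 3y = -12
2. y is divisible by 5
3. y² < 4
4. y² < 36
Yes

Take x = -12, y = 0. Substituting into each constraint:
  (1) (-12) - 3(0) = -12 ✓
  (2) 0 = 5 × 0, remainder 0 ✓
  (3) y² = (0)² = 0, and 0 < 4 ✓
  (4) y² = (0)² = 0, and 0 < 36 ✓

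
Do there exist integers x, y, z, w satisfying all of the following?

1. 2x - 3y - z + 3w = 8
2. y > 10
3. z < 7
Yes

Take x = 22, y = 12, z = 0, w = 0. Substituting into each constraint:
  (1) 2(22) - 3(12) + 0 + 3(0) = 8 ✓
  (2) 12 > 10 ✓
  (3) 0 < 7 ✓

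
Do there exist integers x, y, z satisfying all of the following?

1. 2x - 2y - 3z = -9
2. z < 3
Yes

Take x = 0, y = 3, z = 1. Substituting into each constraint:
  (1) 2(0) - 2(3) - 3(1) = -9 ✓
  (2) 1 < 3 ✓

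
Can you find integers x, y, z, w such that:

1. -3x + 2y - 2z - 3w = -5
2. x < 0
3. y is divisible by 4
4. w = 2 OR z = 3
Yes

Take x = -4, y = -4, z = 3, w = 1. Substituting into each constraint:
  (1) -3(-4) + 2(-4) - 2(3) - 3(1) = -5 ✓
  (2) -4 < 0 ✓
  (3) -4 = 4 × -1, remainder 0 ✓
  (4) z = 3, target 3 ✓ (second branch holds)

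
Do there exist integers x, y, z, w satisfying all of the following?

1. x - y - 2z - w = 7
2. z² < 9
Yes

Take x = 7, y = 0, z = 0, w = 0. Substituting into each constraint:
  (1) 7 + 0 - 2(0) + 0 = 7 ✓
  (2) z² = (0)² = 0, and 0 < 9 ✓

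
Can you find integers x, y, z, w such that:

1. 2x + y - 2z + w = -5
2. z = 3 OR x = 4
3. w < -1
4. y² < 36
Yes

Take x = 4, y = 0, z = 5, w = -3. Substituting into each constraint:
  (1) 2(4) + 0 - 2(5) + (-3) = -5 ✓
  (2) x = 4, target 4 ✓ (second branch holds)
  (3) -3 < -1 ✓
  (4) y² = (0)² = 0, and 0 < 36 ✓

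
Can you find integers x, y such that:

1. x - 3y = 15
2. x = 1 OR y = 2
Yes

Take x = 21, y = 2. Substituting into each constraint:
  (1) 21 - 3(2) = 15 ✓
  (2) y = 2, target 2 ✓ (second branch holds)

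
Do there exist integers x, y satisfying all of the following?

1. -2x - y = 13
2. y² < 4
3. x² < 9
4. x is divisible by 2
No

A contradictory subset is {-2x - y = 13, y² < 4, x² < 9}. No integer assignment can satisfy these jointly:

  - -2x - y = 13: is a linear equation tying the variables together
  - y² < 4: restricts y to |y| ≤ 1
  - x² < 9: restricts x to |x| ≤ 2

Range argument: with x ∈ [-2, 2], y ∈ [-1, 1], the left side of the equation is at most 5, but the right side is 13 > 5. No integer solution exists.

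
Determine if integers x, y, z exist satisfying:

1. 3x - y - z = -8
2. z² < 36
Yes

Take x = -2, y = 2, z = 0. Substituting into each constraint:
  (1) 3(-2) + (-2) + 0 = -8 ✓
  (2) z² = (0)² = 0, and 0 < 36 ✓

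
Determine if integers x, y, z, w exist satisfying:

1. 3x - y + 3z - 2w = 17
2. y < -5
Yes

Take x = 0, y = -8, z = 3, w = 0. Substituting into each constraint:
  (1) 3(0) + 8 + 3(3) - 2(0) = 17 ✓
  (2) -8 < -5 ✓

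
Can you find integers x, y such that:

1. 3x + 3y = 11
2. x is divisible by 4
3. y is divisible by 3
No

Even the single constraint (3x + 3y = 11) is infeasible over the integers.

  - 3x + 3y = 11: every term on the left is divisible by 3, so the LHS ≡ 0 (mod 3), but the RHS 11 is not — no integer solution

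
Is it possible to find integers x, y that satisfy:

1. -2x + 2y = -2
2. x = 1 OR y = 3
Yes

Take x = 1, y = 0. Substituting into each constraint:
  (1) -2(1) + 2(0) = -2 ✓
  (2) x = 1, target 1 ✓ (first branch holds)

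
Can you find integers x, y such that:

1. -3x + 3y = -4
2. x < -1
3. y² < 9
No

Even the single constraint (-3x + 3y = -4) is infeasible over the integers.

  - -3x + 3y = -4: every term on the left is divisible by 3, so the LHS ≡ 0 (mod 3), but the RHS -4 is not — no integer solution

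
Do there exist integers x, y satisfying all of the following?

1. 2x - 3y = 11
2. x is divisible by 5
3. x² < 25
No

The full constraint system is jointly infeasible over the integers. Each constraint and what it forces:

  - 2x - 3y = 11: is a linear equation tying the variables together
  - x is divisible by 5: restricts x to multiples of 5
  - x² < 25: restricts x to |x| ≤ 4

The bounds confine x to {0} with 5 | x. For each value, substitute into the equation:
  • x = 0: the equation gives -3y = 11, so y would not be an integer.
Every case fails, so no integer solution exists.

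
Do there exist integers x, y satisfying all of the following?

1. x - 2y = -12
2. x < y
Yes

Take x = 10, y = 11. Substituting into each constraint:
  (1) 10 - 2(11) = -12 ✓
  (2) 10 < 11 ✓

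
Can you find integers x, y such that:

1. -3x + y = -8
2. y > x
Yes

Take x = 5, y = 7. Substituting into each constraint:
  (1) -3(5) + 7 = -8 ✓
  (2) 7 > 5 ✓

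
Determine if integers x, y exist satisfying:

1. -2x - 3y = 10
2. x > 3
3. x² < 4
No

A contradictory subset is {x > 3, x² < 4}. No integer assignment can satisfy these jointly:

  - x > 3: bounds one variable relative to a constant
  - x² < 4: restricts x to |x| ≤ 1

Direct contradiction: the bounds on x require x ≥ 4 and x ≤ 1 simultaneously, which is empty.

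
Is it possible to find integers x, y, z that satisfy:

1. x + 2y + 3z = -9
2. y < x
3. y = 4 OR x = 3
Yes

Take x = 7, y = 4, z = -8. Substituting into each constraint:
  (1) 7 + 2(4) + 3(-8) = -9 ✓
  (2) 4 < 7 ✓
  (3) y = 4, target 4 ✓ (first branch holds)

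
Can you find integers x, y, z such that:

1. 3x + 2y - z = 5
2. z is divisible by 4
Yes

Take x = 1, y = 1, z = 0. Substituting into each constraint:
  (1) 3(1) + 2(1) + 0 = 5 ✓
  (2) 0 = 4 × 0, remainder 0 ✓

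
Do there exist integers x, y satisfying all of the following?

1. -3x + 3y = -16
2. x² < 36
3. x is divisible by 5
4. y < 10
No

Even the single constraint (-3x + 3y = -16) is infeasible over the integers.

  - -3x + 3y = -16: every term on the left is divisible by 3, so the LHS ≡ 0 (mod 3), but the RHS -16 is not — no integer solution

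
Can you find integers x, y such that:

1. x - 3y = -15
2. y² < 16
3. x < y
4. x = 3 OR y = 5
No

A contradictory subset is {x - 3y = -15, y² < 16, x = 3 OR y = 5}. No integer assignment can satisfy these jointly:

  - x - 3y = -15: is a linear equation tying the variables together
  - y² < 16: restricts y to |y| ≤ 3
  - x = 3 OR y = 5: forces a choice: either x = 3 or y = 5

Split on the disjunction (x = 3 OR y = 5):
  • If x = 3: the equation forces y = 6, but y² < 16 requires |y| ≤ 3.
  • If y = 5: this contradicts y² < 16, which requires |y| ≤ 3.
Both branches are infeasible, so the system has no integer solution.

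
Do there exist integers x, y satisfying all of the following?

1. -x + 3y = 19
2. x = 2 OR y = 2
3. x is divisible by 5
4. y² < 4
No

The full constraint system is jointly infeasible over the integers. Each constraint and what it forces:

  - -x + 3y = 19: is a linear equation tying the variables together
  - x = 2 OR y = 2: forces a choice: either x = 2 or y = 2
  - x is divisible by 5: restricts x to multiples of 5
  - y² < 4: restricts y to |y| ≤ 1

Split on the disjunction (x = 2 OR y = 2):
  • If x = 2: this contradicts the divisibility constraint — 2 is not a multiple of 5.
  • If y = 2: this contradicts y² < 4, which requires |y| ≤ 1.
Both branches are infeasible, so the system has no integer solution.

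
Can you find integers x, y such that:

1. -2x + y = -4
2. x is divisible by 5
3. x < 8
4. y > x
Yes

Take x = 5, y = 6. Substituting into each constraint:
  (1) -2(5) + 6 = -4 ✓
  (2) 5 = 5 × 1, remainder 0 ✓
  (3) 5 < 8 ✓
  (4) 6 > 5 ✓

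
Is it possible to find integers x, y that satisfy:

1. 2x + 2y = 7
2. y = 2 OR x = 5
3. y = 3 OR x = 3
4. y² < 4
No

Even the single constraint (2x + 2y = 7) is infeasible over the integers.

  - 2x + 2y = 7: every term on the left is divisible by 2, so the LHS ≡ 0 (mod 2), but the RHS 7 is not — no integer solution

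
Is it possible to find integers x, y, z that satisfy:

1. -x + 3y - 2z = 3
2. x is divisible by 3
Yes

Take x = 0, y = 1, z = 0. Substituting into each constraint:
  (1) 0 + 3(1) - 2(0) = 3 ✓
  (2) 0 = 3 × 0, remainder 0 ✓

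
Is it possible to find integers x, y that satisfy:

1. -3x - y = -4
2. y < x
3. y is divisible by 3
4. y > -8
No

A contradictory subset is {-3x - y = -4, y is divisible by 3}. No integer assignment can satisfy these jointly:

  - -3x - y = -4: is a linear equation tying the variables together
  - y is divisible by 3: restricts y to multiples of 3

Modular obstruction: writing y = 3y', every remaining term of the linear equation is divisible by 3, so the left side is ≡ 0 (mod 3); but the right side -4 ≡ 2 (mod 3). No integers can satisfy it.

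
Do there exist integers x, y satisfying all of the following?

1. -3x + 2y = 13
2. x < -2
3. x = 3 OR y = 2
Yes

Take x = -3, y = 2. Substituting into each constraint:
  (1) -3(-3) + 2(2) = 13 ✓
  (2) -3 < -2 ✓
  (3) y = 2, target 2 ✓ (second branch holds)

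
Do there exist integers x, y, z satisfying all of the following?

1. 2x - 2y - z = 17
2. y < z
Yes

Take x = 9, y = 0, z = 1. Substituting into each constraint:
  (1) 2(9) - 2(0) + (-1) = 17 ✓
  (2) 0 < 1 ✓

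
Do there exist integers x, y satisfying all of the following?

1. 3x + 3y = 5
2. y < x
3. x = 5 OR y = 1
No

Even the single constraint (3x + 3y = 5) is infeasible over the integers.

  - 3x + 3y = 5: every term on the left is divisible by 3, so the LHS ≡ 0 (mod 3), but the RHS 5 is not — no integer solution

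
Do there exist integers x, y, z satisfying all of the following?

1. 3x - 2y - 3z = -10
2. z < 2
Yes

Take x = -1, y = 2, z = 1. Substituting into each constraint:
  (1) 3(-1) - 2(2) - 3(1) = -10 ✓
  (2) 1 < 2 ✓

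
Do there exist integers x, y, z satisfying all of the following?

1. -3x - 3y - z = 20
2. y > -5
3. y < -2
Yes

Take x = -4, y = -3, z = 1. Substituting into each constraint:
  (1) -3(-4) - 3(-3) + (-1) = 20 ✓
  (2) -3 > -5 ✓
  (3) -3 < -2 ✓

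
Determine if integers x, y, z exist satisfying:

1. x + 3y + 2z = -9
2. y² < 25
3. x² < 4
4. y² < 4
Yes

Take x = 0, y = -1, z = -3. Substituting into each constraint:
  (1) 0 + 3(-1) + 2(-3) = -9 ✓
  (2) y² = (-1)² = 1, and 1 < 25 ✓
  (3) x² = (0)² = 0, and 0 < 4 ✓
  (4) y² = (-1)² = 1, and 1 < 4 ✓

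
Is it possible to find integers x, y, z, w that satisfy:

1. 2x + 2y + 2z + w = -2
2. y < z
Yes

Take x = -2, y = 0, z = 1, w = 0. Substituting into each constraint:
  (1) 2(-2) + 2(0) + 2(1) + 0 = -2 ✓
  (2) 0 < 1 ✓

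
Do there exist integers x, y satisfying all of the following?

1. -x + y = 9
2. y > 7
Yes

Take x = 0, y = 9. Substituting into each constraint:
  (1) 0 + 9 = 9 ✓
  (2) 9 > 7 ✓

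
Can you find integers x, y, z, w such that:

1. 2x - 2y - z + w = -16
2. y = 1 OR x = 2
Yes

Take x = 0, y = 1, z = 14, w = 0. Substituting into each constraint:
  (1) 2(0) - 2(1) + (-14) + 0 = -16 ✓
  (2) y = 1, target 1 ✓ (first branch holds)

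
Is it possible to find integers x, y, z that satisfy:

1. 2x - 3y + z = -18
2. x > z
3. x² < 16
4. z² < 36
Yes

Take x = 0, y = 5, z = -3. Substituting into each constraint:
  (1) 2(0) - 3(5) + (-3) = -18 ✓
  (2) 0 > -3 ✓
  (3) x² = (0)² = 0, and 0 < 16 ✓
  (4) z² = (-3)² = 9, and 9 < 36 ✓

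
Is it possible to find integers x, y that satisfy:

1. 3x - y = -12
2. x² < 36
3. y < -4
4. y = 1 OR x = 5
No

A contradictory subset is {3x - y = -12, y < -4, y = 1 OR x = 5}. No integer assignment can satisfy these jointly:

  - 3x - y = -12: is a linear equation tying the variables together
  - y < -4: bounds one variable relative to a constant
  - y = 1 OR x = 5: forces a choice: either y = 1 or x = 5

Split on the disjunction (y = 1 OR x = 5):
  • If y = 1: this contradicts the bound y ≤ -5.
  • If x = 5: the equation forces y = 27, which contradicts the bound y ≤ -5.
Both branches are infeasible, so the system has no integer solution.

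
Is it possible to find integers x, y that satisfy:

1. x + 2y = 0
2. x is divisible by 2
Yes

Take x = 0, y = 0. Substituting into each constraint:
  (1) 0 + 2(0) = 0 ✓
  (2) 0 = 2 × 0, remainder 0 ✓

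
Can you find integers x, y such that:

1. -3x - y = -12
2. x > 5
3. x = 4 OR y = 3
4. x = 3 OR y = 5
No

A contradictory subset is {-3x - y = -12, x > 5, x = 3 OR y = 5}. No integer assignment can satisfy these jointly:

  - -3x - y = -12: is a linear equation tying the variables together
  - x > 5: bounds one variable relative to a constant
  - x = 3 OR y = 5: forces a choice: either x = 3 or y = 5

Split on the disjunction (x = 3 OR y = 5):
  • If x = 3: this contradicts the bound x ≥ 6.
  • If y = 5: with y = 5, every remaining term of the linear equation is divisible by 3, so the left side is ≡ 0 (mod 3); but the right side -7 ≡ 2 (mod 3). No integers can satisfy it.
Both branches are infeasible, so the system has no integer solution.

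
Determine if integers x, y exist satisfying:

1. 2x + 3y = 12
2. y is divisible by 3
Yes

Take x = 6, y = 0. Substituting into each constraint:
  (1) 2(6) + 3(0) = 12 ✓
  (2) 0 = 3 × 0, remainder 0 ✓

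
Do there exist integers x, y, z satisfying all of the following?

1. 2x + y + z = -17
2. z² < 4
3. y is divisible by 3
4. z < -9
No

A contradictory subset is {z² < 4, z < -9}. No integer assignment can satisfy these jointly:

  - z² < 4: restricts z to |z| ≤ 1
  - z < -9: bounds one variable relative to a constant

Direct contradiction: the bounds on z require z ≥ -1 and z ≤ -10 simultaneously, which is empty.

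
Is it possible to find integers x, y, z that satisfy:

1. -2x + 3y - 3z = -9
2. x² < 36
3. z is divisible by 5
Yes

Take x = 3, y = -1, z = 0. Substituting into each constraint:
  (1) -2(3) + 3(-1) - 3(0) = -9 ✓
  (2) x² = (3)² = 9, and 9 < 36 ✓
  (3) 0 = 5 × 0, remainder 0 ✓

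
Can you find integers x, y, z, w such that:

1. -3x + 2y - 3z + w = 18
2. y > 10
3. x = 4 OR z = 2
Yes

Take x = 0, y = 11, z = 2, w = 2. Substituting into each constraint:
  (1) -3(0) + 2(11) - 3(2) + 2 = 18 ✓
  (2) 11 > 10 ✓
  (3) z = 2, target 2 ✓ (second branch holds)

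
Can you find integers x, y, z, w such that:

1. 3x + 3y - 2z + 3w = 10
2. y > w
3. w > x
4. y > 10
Yes

Take x = -1, y = 11, z = 10, w = 0. Substituting into each constraint:
  (1) 3(-1) + 3(11) - 2(10) + 3(0) = 10 ✓
  (2) 11 > 0 ✓
  (3) 0 > -1 ✓
  (4) 11 > 10 ✓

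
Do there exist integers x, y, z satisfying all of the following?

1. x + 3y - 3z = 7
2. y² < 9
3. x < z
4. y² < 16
Yes

Take x = -5, y = 0, z = -4. Substituting into each constraint:
  (1) (-5) + 3(0) - 3(-4) = 7 ✓
  (2) y² = (0)² = 0, and 0 < 9 ✓
  (3) -5 < -4 ✓
  (4) y² = (0)² = 0, and 0 < 16 ✓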